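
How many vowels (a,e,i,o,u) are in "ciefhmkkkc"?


Input: ciefhmkkkc
Checking each character:
  'c' at position 0: consonant
  'i' at position 1: vowel (running total: 1)
  'e' at position 2: vowel (running total: 2)
  'f' at position 3: consonant
  'h' at position 4: consonant
  'm' at position 5: consonant
  'k' at position 6: consonant
  'k' at position 7: consonant
  'k' at position 8: consonant
  'c' at position 9: consonant
Total vowels: 2

2


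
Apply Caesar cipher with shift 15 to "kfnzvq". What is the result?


Caesar cipher: shift "kfnzvq" by 15
  'k' (pos 10) + 15 = pos 25 = 'z'
  'f' (pos 5) + 15 = pos 20 = 'u'
  'n' (pos 13) + 15 = pos 2 = 'c'
  'z' (pos 25) + 15 = pos 14 = 'o'
  'v' (pos 21) + 15 = pos 10 = 'k'
  'q' (pos 16) + 15 = pos 5 = 'f'
Result: zucokf

zucokf


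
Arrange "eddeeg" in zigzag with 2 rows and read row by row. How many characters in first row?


Zigzag "eddeeg" into 2 rows:
Placing characters:
  'e' => row 0
  'd' => row 1
  'd' => row 0
  'e' => row 1
  'e' => row 0
  'g' => row 1
Rows:
  Row 0: "ede"
  Row 1: "deg"
First row length: 3

3


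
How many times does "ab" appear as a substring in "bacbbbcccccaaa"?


Searching for "ab" in "bacbbbcccccaaa"
Scanning each position:
  Position 0: "ba" => no
  Position 1: "ac" => no
  Position 2: "cb" => no
  Position 3: "bb" => no
  Position 4: "bb" => no
  Position 5: "bc" => no
  Position 6: "cc" => no
  Position 7: "cc" => no
  Position 8: "cc" => no
  Position 9: "cc" => no
  Position 10: "ca" => no
  Position 11: "aa" => no
  Position 12: "aa" => no
Total occurrences: 0

0


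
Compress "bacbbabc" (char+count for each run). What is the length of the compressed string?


Input: bacbbabc
Runs:
  'b' x 1 => "b1"
  'a' x 1 => "a1"
  'c' x 1 => "c1"
  'b' x 2 => "b2"
  'a' x 1 => "a1"
  'b' x 1 => "b1"
  'c' x 1 => "c1"
Compressed: "b1a1c1b2a1b1c1"
Compressed length: 14

14


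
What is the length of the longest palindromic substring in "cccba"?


Input: "cccba"
Checking substrings for palindromes:
  [0:3] "ccc" (len 3) => palindrome
  [0:2] "cc" (len 2) => palindrome
  [1:3] "cc" (len 2) => palindrome
Longest palindromic substring: "ccc" with length 3

3


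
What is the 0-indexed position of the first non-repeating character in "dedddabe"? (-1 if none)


Input: dedddabe
Character frequencies:
  'a': 1
  'b': 1
  'd': 4
  'e': 2
Scanning left to right for freq == 1:
  Position 0 ('d'): freq=4, skip
  Position 1 ('e'): freq=2, skip
  Position 2 ('d'): freq=4, skip
  Position 3 ('d'): freq=4, skip
  Position 4 ('d'): freq=4, skip
  Position 5 ('a'): unique! => answer = 5

5


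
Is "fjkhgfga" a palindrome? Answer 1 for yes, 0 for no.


Input: fjkhgfga
Reversed: agfghkjf
  Compare pos 0 ('f') with pos 7 ('a'): MISMATCH
  Compare pos 1 ('j') with pos 6 ('g'): MISMATCH
  Compare pos 2 ('k') with pos 5 ('f'): MISMATCH
  Compare pos 3 ('h') with pos 4 ('g'): MISMATCH
Result: not a palindrome

0


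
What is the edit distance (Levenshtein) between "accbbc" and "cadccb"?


Computing edit distance: "accbbc" -> "cadccb"
DP table:
           c    a    d    c    c    b
      0    1    2    3    4    5    6
  a   1    1    1    2    3    4    5
  c   2    1    2    2    2    3    4
  c   3    2    2    3    2    2    3
  b   4    3    3    3    3    3    2
  b   5    4    4    4    4    4    3
  c   6    5    5    5    4    4    4
Edit distance = dp[6][6] = 4

4


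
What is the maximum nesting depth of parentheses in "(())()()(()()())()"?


Input: "(())()()(()()())()"
Tracking depth:
  Position 0 '(': depth becomes 1
  Position 1 '(': depth becomes 2
  Position 2 ')': depth becomes 1
  Position 3 ')': depth becomes 0
  Position 4 '(': depth becomes 1
  Position 5 ')': depth becomes 0
  Position 6 '(': depth becomes 1
  Position 7 ')': depth becomes 0
  Position 8 '(': depth becomes 1
  Position 9 '(': depth becomes 2
  Position 10 ')': depth becomes 1
  Position 11 '(': depth becomes 2
  Position 12 ')': depth becomes 1
  Position 13 '(': depth becomes 2
  Position 14 ')': depth becomes 1
  Position 15 ')': depth becomes 0
  Position 16 '(': depth becomes 1
  Position 17 ')': depth becomes 0
Maximum depth reached: 2

2


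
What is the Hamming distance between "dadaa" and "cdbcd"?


Comparing "dadaa" and "cdbcd" position by position:
  Position 0: 'd' vs 'c' => differ
  Position 1: 'a' vs 'd' => differ
  Position 2: 'd' vs 'b' => differ
  Position 3: 'a' vs 'c' => differ
  Position 4: 'a' vs 'd' => differ
Total differences (Hamming distance): 5

5


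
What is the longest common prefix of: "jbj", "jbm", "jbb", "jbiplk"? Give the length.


Words: jbj, jbm, jbb, jbiplk
  Position 0: all 'j' => match
  Position 1: all 'b' => match
  Position 2: ('j', 'm', 'b', 'i') => mismatch, stop
LCP = "jb" (length 2)

2


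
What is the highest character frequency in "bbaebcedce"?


Input: bbaebcedce
Character counts:
  'a': 1
  'b': 3
  'c': 2
  'd': 1
  'e': 3
Maximum frequency: 3

3


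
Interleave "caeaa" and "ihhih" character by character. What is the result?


Interleaving "caeaa" and "ihhih":
  Position 0: 'c' from first, 'i' from second => "ci"
  Position 1: 'a' from first, 'h' from second => "ah"
  Position 2: 'e' from first, 'h' from second => "eh"
  Position 3: 'a' from first, 'i' from second => "ai"
  Position 4: 'a' from first, 'h' from second => "ah"
Result: ciahehaiah

ciahehaiah


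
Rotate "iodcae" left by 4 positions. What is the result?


Input: "iodcae", rotate left by 4
First 4 characters: "iodc"
Remaining characters: "ae"
Concatenate remaining + first: "ae" + "iodc" = "aeiodc"

aeiodc


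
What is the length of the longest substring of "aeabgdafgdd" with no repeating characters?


Input: "aeabgdafgdd"
Sliding window (track last position of each char):
  Position 0 ('a'): window [0,0] length 1 -- new best
  Position 1 ('e'): window [0,1] length 2 -- new best
  Position 2 ('a'): repeat (last at 0), move window start to 1
  Position 2 ('a'): window [1,2] length 2
  Position 3 ('b'): window [1,3] length 3 -- new best
  Position 4 ('g'): window [1,4] length 4 -- new best
  Position 5 ('d'): window [1,5] length 5 -- new best
  Position 6 ('a'): repeat (last at 2), move window start to 3
  Position 6 ('a'): window [3,6] length 4
  Position 7 ('f'): window [3,7] length 5
  Position 8 ('g'): repeat (last at 4), move window start to 5
  Position 8 ('g'): window [5,8] length 4
  Position 9 ('d'): repeat (last at 5), move window start to 6
  Position 9 ('d'): window [6,9] length 4
  Position 10 ('d'): repeat (last at 9), move window start to 10
  Position 10 ('d'): window [10,10] length 1
Longest substring with no repeats: "eabgd" with length 5

5


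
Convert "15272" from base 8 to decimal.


Input: "15272" in base 8
Positional expansion:
  Digit '1' (value 1) x 8^4 = 4096
  Digit '5' (value 5) x 8^3 = 2560
  Digit '2' (value 2) x 8^2 = 128
  Digit '7' (value 7) x 8^1 = 56
  Digit '2' (value 2) x 8^0 = 2
Sum = 6842

6842


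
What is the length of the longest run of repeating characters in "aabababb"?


Input: "aabababb"
Scanning for longest run:
  Position 1 ('a'): continues run of 'a', length=2
  Position 2 ('b'): new char, reset run to 1
  Position 3 ('a'): new char, reset run to 1
  Position 4 ('b'): new char, reset run to 1
  Position 5 ('a'): new char, reset run to 1
  Position 6 ('b'): new char, reset run to 1
  Position 7 ('b'): continues run of 'b', length=2
Longest run: 'a' with length 2

2


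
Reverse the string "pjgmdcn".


Input: pjgmdcn
Reading characters right to left:
  Position 6: 'n'
  Position 5: 'c'
  Position 4: 'd'
  Position 3: 'm'
  Position 2: 'g'
  Position 1: 'j'
  Position 0: 'p'
Reversed: ncdmgjp

ncdmgjp


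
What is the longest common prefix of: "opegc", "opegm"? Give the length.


Words: opegc, opegm
  Position 0: all 'o' => match
  Position 1: all 'p' => match
  Position 2: all 'e' => match
  Position 3: all 'g' => match
  Position 4: ('c', 'm') => mismatch, stop
LCP = "opeg" (length 4)

4


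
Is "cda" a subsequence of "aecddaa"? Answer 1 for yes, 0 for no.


Check if "cda" is a subsequence of "aecddaa"
Greedy scan:
  Position 0 ('a'): no match needed
  Position 1 ('e'): no match needed
  Position 2 ('c'): matches sub[0] = 'c'
  Position 3 ('d'): matches sub[1] = 'd'
  Position 4 ('d'): no match needed
  Position 5 ('a'): matches sub[2] = 'a'
  Position 6 ('a'): no match needed
All 3 characters matched => is a subsequence

1


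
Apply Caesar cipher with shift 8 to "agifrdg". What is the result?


Caesar cipher: shift "agifrdg" by 8
  'a' (pos 0) + 8 = pos 8 = 'i'
  'g' (pos 6) + 8 = pos 14 = 'o'
  'i' (pos 8) + 8 = pos 16 = 'q'
  'f' (pos 5) + 8 = pos 13 = 'n'
  'r' (pos 17) + 8 = pos 25 = 'z'
  'd' (pos 3) + 8 = pos 11 = 'l'
  'g' (pos 6) + 8 = pos 14 = 'o'
Result: ioqnzlo

ioqnzlo


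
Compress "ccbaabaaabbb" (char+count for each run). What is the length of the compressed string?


Input: ccbaabaaabbb
Runs:
  'c' x 2 => "c2"
  'b' x 1 => "b1"
  'a' x 2 => "a2"
  'b' x 1 => "b1"
  'a' x 3 => "a3"
  'b' x 3 => "b3"
Compressed: "c2b1a2b1a3b3"
Compressed length: 12

12


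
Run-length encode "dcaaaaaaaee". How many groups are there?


Input: dcaaaaaaaee
Scanning for consecutive runs:
  Group 1: 'd' x 1 (positions 0-0)
  Group 2: 'c' x 1 (positions 1-1)
  Group 3: 'a' x 7 (positions 2-8)
  Group 4: 'e' x 2 (positions 9-10)
Total groups: 4

4


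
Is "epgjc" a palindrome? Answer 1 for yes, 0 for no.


Input: epgjc
Reversed: cjgpe
  Compare pos 0 ('e') with pos 4 ('c'): MISMATCH
  Compare pos 1 ('p') with pos 3 ('j'): MISMATCH
Result: not a palindrome

0


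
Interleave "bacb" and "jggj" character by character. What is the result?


Interleaving "bacb" and "jggj":
  Position 0: 'b' from first, 'j' from second => "bj"
  Position 1: 'a' from first, 'g' from second => "ag"
  Position 2: 'c' from first, 'g' from second => "cg"
  Position 3: 'b' from first, 'j' from second => "bj"
Result: bjagcgbj

bjagcgbj


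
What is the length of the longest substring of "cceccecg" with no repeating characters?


Input: "cceccecg"
Sliding window (track last position of each char):
  Position 0 ('c'): window [0,0] length 1 -- new best
  Position 1 ('c'): repeat (last at 0), move window start to 1
  Position 1 ('c'): window [1,1] length 1
  Position 2 ('e'): window [1,2] length 2 -- new best
  Position 3 ('c'): repeat (last at 1), move window start to 2
  Position 3 ('c'): window [2,3] length 2
  Position 4 ('c'): repeat (last at 3), move window start to 4
  Position 4 ('c'): window [4,4] length 1
  Position 5 ('e'): window [4,5] length 2
  Position 6 ('c'): repeat (last at 4), move window start to 5
  Position 6 ('c'): window [5,6] length 2
  Position 7 ('g'): window [5,7] length 3 -- new best
Longest substring with no repeats: "ecg" with length 3

3


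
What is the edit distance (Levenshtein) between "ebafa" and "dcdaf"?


Computing edit distance: "ebafa" -> "dcdaf"
DP table:
           d    c    d    a    f
      0    1    2    3    4    5
  e   1    1    2    3    4    5
  b   2    2    2    3    4    5
  a   3    3    3    3    3    4
  f   4    4    4    4    4    3
  a   5    5    5    5    4    4
Edit distance = dp[5][5] = 4

4


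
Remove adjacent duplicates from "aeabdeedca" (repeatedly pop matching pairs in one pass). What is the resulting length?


Input: aeabdeedca
Stack-based adjacent duplicate removal:
  Read 'a': push. Stack: a
  Read 'e': push. Stack: ae
  Read 'a': push. Stack: aea
  Read 'b': push. Stack: aeab
  Read 'd': push. Stack: aeabd
  Read 'e': push. Stack: aeabde
  Read 'e': matches stack top 'e' => pop. Stack: aeabd
  Read 'd': matches stack top 'd' => pop. Stack: aeab
  Read 'c': push. Stack: aeabc
  Read 'a': push. Stack: aeabca
Final stack: "aeabca" (length 6)

6


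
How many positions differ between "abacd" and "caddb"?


Comparing "abacd" and "caddb" position by position:
  Position 0: 'a' vs 'c' => DIFFER
  Position 1: 'b' vs 'a' => DIFFER
  Position 2: 'a' vs 'd' => DIFFER
  Position 3: 'c' vs 'd' => DIFFER
  Position 4: 'd' vs 'b' => DIFFER
Positions that differ: 5

5


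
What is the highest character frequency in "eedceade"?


Input: eedceade
Character counts:
  'a': 1
  'c': 1
  'd': 2
  'e': 4
Maximum frequency: 4

4


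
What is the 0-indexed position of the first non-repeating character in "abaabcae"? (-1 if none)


Input: abaabcae
Character frequencies:
  'a': 4
  'b': 2
  'c': 1
  'e': 1
Scanning left to right for freq == 1:
  Position 0 ('a'): freq=4, skip
  Position 1 ('b'): freq=2, skip
  Position 2 ('a'): freq=4, skip
  Position 3 ('a'): freq=4, skip
  Position 4 ('b'): freq=2, skip
  Position 5 ('c'): unique! => answer = 5

5


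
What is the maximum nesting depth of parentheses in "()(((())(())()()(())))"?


Input: "()(((())(())()()(())))"
Tracking depth:
  Position 0 '(': depth becomes 1
  Position 1 ')': depth becomes 0
  Position 2 '(': depth becomes 1
  Position 3 '(': depth becomes 2
  Position 4 '(': depth becomes 3
  Position 5 '(': depth becomes 4
  Position 6 ')': depth becomes 3
  Position 7 ')': depth becomes 2
  Position 8 '(': depth becomes 3
  Position 9 '(': depth becomes 4
  Position 10 ')': depth becomes 3
  Position 11 ')': depth becomes 2
  Position 12 '(': depth becomes 3
  Position 13 ')': depth becomes 2
  Position 14 '(': depth becomes 3
  Position 15 ')': depth becomes 2
  Position 16 '(': depth becomes 3
  Position 17 '(': depth becomes 4
  Position 18 ')': depth becomes 3
  Position 19 ')': depth becomes 2
  Position 20 ')': depth becomes 1
  Position 21 ')': depth becomes 0
Maximum depth reached: 4

4


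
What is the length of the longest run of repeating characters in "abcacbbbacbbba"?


Input: "abcacbbbacbbba"
Scanning for longest run:
  Position 1 ('b'): new char, reset run to 1
  Position 2 ('c'): new char, reset run to 1
  Position 3 ('a'): new char, reset run to 1
  Position 4 ('c'): new char, reset run to 1
  Position 5 ('b'): new char, reset run to 1
  Position 6 ('b'): continues run of 'b', length=2
  Position 7 ('b'): continues run of 'b', length=3
  Position 8 ('a'): new char, reset run to 1
  Position 9 ('c'): new char, reset run to 1
  Position 10 ('b'): new char, reset run to 1
  Position 11 ('b'): continues run of 'b', length=2
  Position 12 ('b'): continues run of 'b', length=3
  Position 13 ('a'): new char, reset run to 1
Longest run: 'b' with length 3

3


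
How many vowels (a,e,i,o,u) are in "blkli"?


Input: blkli
Checking each character:
  'b' at position 0: consonant
  'l' at position 1: consonant
  'k' at position 2: consonant
  'l' at position 3: consonant
  'i' at position 4: vowel (running total: 1)
Total vowels: 1

1


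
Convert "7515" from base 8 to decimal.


Input: "7515" in base 8
Positional expansion:
  Digit '7' (value 7) x 8^3 = 3584
  Digit '5' (value 5) x 8^2 = 320
  Digit '1' (value 1) x 8^1 = 8
  Digit '5' (value 5) x 8^0 = 5
Sum = 3917

3917


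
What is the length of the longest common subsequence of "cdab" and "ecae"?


LCS of "cdab" and "ecae"
DP table:
           e    c    a    e
      0    0    0    0    0
  c   0    0    1    1    1
  d   0    0    1    1    1
  a   0    0    1    2    2
  b   0    0    1    2    2
LCS length = dp[4][4] = 2

2


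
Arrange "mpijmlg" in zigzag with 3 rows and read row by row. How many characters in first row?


Zigzag "mpijmlg" into 3 rows:
Placing characters:
  'm' => row 0
  'p' => row 1
  'i' => row 2
  'j' => row 1
  'm' => row 0
  'l' => row 1
  'g' => row 2
Rows:
  Row 0: "mm"
  Row 1: "pjl"
  Row 2: "ig"
First row length: 2

2


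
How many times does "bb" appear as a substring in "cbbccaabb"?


Searching for "bb" in "cbbccaabb"
Scanning each position:
  Position 0: "cb" => no
  Position 1: "bb" => MATCH
  Position 2: "bc" => no
  Position 3: "cc" => no
  Position 4: "ca" => no
  Position 5: "aa" => no
  Position 6: "ab" => no
  Position 7: "bb" => MATCH
Total occurrences: 2

2


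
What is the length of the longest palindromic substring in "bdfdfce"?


Input: "bdfdfce"
Checking substrings for palindromes:
  [1:4] "dfd" (len 3) => palindrome
  [2:5] "fdf" (len 3) => palindrome
Longest palindromic substring: "dfd" with length 3

3


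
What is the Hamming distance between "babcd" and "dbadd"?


Comparing "babcd" and "dbadd" position by position:
  Position 0: 'b' vs 'd' => differ
  Position 1: 'a' vs 'b' => differ
  Position 2: 'b' vs 'a' => differ
  Position 3: 'c' vs 'd' => differ
  Position 4: 'd' vs 'd' => same
Total differences (Hamming distance): 4

4


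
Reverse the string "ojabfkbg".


Input: ojabfkbg
Reading characters right to left:
  Position 7: 'g'
  Position 6: 'b'
  Position 5: 'k'
  Position 4: 'f'
  Position 3: 'b'
  Position 2: 'a'
  Position 1: 'j'
  Position 0: 'o'
Reversed: gbkfbajo

gbkfbajo


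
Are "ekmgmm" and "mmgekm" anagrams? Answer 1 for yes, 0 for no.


Strings: "ekmgmm", "mmgekm"
Sorted first:  egkmmm
Sorted second: egkmmm
Sorted forms match => anagrams

1


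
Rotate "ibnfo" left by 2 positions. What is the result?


Input: "ibnfo", rotate left by 2
First 2 characters: "ib"
Remaining characters: "nfo"
Concatenate remaining + first: "nfo" + "ib" = "nfoib"

nfoib


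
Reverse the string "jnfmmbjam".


Input: jnfmmbjam
Reading characters right to left:
  Position 8: 'm'
  Position 7: 'a'
  Position 6: 'j'
  Position 5: 'b'
  Position 4: 'm'
  Position 3: 'm'
  Position 2: 'f'
  Position 1: 'n'
  Position 0: 'j'
Reversed: majbmmfnj

majbmmfnj


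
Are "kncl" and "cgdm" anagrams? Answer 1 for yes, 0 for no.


Strings: "kncl", "cgdm"
Sorted first:  ckln
Sorted second: cdgm
Differ at position 1: 'k' vs 'd' => not anagrams

0


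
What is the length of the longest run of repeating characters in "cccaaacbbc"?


Input: "cccaaacbbc"
Scanning for longest run:
  Position 1 ('c'): continues run of 'c', length=2
  Position 2 ('c'): continues run of 'c', length=3
  Position 3 ('a'): new char, reset run to 1
  Position 4 ('a'): continues run of 'a', length=2
  Position 5 ('a'): continues run of 'a', length=3
  Position 6 ('c'): new char, reset run to 1
  Position 7 ('b'): new char, reset run to 1
  Position 8 ('b'): continues run of 'b', length=2
  Position 9 ('c'): new char, reset run to 1
Longest run: 'c' with length 3

3


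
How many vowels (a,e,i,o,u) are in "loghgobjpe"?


Input: loghgobjpe
Checking each character:
  'l' at position 0: consonant
  'o' at position 1: vowel (running total: 1)
  'g' at position 2: consonant
  'h' at position 3: consonant
  'g' at position 4: consonant
  'o' at position 5: vowel (running total: 2)
  'b' at position 6: consonant
  'j' at position 7: consonant
  'p' at position 8: consonant
  'e' at position 9: vowel (running total: 3)
Total vowels: 3

3


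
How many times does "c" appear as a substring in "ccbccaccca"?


Searching for "c" in "ccbccaccca"
Scanning each position:
  Position 0: "c" => MATCH
  Position 1: "c" => MATCH
  Position 2: "b" => no
  Position 3: "c" => MATCH
  Position 4: "c" => MATCH
  Position 5: "a" => no
  Position 6: "c" => MATCH
  Position 7: "c" => MATCH
  Position 8: "c" => MATCH
  Position 9: "a" => no
Total occurrences: 7

7


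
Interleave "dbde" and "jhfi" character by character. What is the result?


Interleaving "dbde" and "jhfi":
  Position 0: 'd' from first, 'j' from second => "dj"
  Position 1: 'b' from first, 'h' from second => "bh"
  Position 2: 'd' from first, 'f' from second => "df"
  Position 3: 'e' from first, 'i' from second => "ei"
Result: djbhdfei

djbhdfei


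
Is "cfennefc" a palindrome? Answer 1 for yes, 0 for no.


Input: cfennefc
Reversed: cfennefc
  Compare pos 0 ('c') with pos 7 ('c'): match
  Compare pos 1 ('f') with pos 6 ('f'): match
  Compare pos 2 ('e') with pos 5 ('e'): match
  Compare pos 3 ('n') with pos 4 ('n'): match
Result: palindrome

1


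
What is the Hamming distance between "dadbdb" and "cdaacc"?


Comparing "dadbdb" and "cdaacc" position by position:
  Position 0: 'd' vs 'c' => differ
  Position 1: 'a' vs 'd' => differ
  Position 2: 'd' vs 'a' => differ
  Position 3: 'b' vs 'a' => differ
  Position 4: 'd' vs 'c' => differ
  Position 5: 'b' vs 'c' => differ
Total differences (Hamming distance): 6

6


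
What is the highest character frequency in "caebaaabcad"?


Input: caebaaabcad
Character counts:
  'a': 5
  'b': 2
  'c': 2
  'd': 1
  'e': 1
Maximum frequency: 5

5


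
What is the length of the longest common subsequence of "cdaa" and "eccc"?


LCS of "cdaa" and "eccc"
DP table:
           e    c    c    c
      0    0    0    0    0
  c   0    0    1    1    1
  d   0    0    1    1    1
  a   0    0    1    1    1
  a   0    0    1    1    1
LCS length = dp[4][4] = 1

1


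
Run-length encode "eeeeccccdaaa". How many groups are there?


Input: eeeeccccdaaa
Scanning for consecutive runs:
  Group 1: 'e' x 4 (positions 0-3)
  Group 2: 'c' x 4 (positions 4-7)
  Group 3: 'd' x 1 (positions 8-8)
  Group 4: 'a' x 3 (positions 9-11)
Total groups: 4

4


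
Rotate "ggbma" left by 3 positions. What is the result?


Input: "ggbma", rotate left by 3
First 3 characters: "ggb"
Remaining characters: "ma"
Concatenate remaining + first: "ma" + "ggb" = "maggb"

maggb


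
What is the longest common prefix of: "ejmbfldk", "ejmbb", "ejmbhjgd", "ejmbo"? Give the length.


Words: ejmbfldk, ejmbb, ejmbhjgd, ejmbo
  Position 0: all 'e' => match
  Position 1: all 'j' => match
  Position 2: all 'm' => match
  Position 3: all 'b' => match
  Position 4: ('f', 'b', 'h', 'o') => mismatch, stop
LCP = "ejmb" (length 4)

4


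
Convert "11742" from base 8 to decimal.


Input: "11742" in base 8
Positional expansion:
  Digit '1' (value 1) x 8^4 = 4096
  Digit '1' (value 1) x 8^3 = 512
  Digit '7' (value 7) x 8^2 = 448
  Digit '4' (value 4) x 8^1 = 32
  Digit '2' (value 2) x 8^0 = 2
Sum = 5090

5090


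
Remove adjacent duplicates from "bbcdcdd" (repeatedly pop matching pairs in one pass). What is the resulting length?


Input: bbcdcdd
Stack-based adjacent duplicate removal:
  Read 'b': push. Stack: b
  Read 'b': matches stack top 'b' => pop. Stack: (empty)
  Read 'c': push. Stack: c
  Read 'd': push. Stack: cd
  Read 'c': push. Stack: cdc
  Read 'd': push. Stack: cdcd
  Read 'd': matches stack top 'd' => pop. Stack: cdc
Final stack: "cdc" (length 3)

3


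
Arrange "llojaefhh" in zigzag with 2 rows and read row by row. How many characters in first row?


Zigzag "llojaefhh" into 2 rows:
Placing characters:
  'l' => row 0
  'l' => row 1
  'o' => row 0
  'j' => row 1
  'a' => row 0
  'e' => row 1
  'f' => row 0
  'h' => row 1
  'h' => row 0
Rows:
  Row 0: "loafh"
  Row 1: "ljeh"
First row length: 5

5


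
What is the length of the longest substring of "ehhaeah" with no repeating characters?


Input: "ehhaeah"
Sliding window (track last position of each char):
  Position 0 ('e'): window [0,0] length 1 -- new best
  Position 1 ('h'): window [0,1] length 2 -- new best
  Position 2 ('h'): repeat (last at 1), move window start to 2
  Position 2 ('h'): window [2,2] length 1
  Position 3 ('a'): window [2,3] length 2
  Position 4 ('e'): window [2,4] length 3 -- new best
  Position 5 ('a'): repeat (last at 3), move window start to 4
  Position 5 ('a'): window [4,5] length 2
  Position 6 ('h'): window [4,6] length 3
Longest substring with no repeats: "hae" with length 3

3


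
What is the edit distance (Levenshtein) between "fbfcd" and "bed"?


Computing edit distance: "fbfcd" -> "bed"
DP table:
           b    e    d
      0    1    2    3
  f   1    1    2    3
  b   2    1    2    3
  f   3    2    2    3
  c   4    3    3    3
  d   5    4    4    3
Edit distance = dp[5][3] = 3

3


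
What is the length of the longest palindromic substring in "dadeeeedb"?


Input: "dadeeeedb"
Checking substrings for palindromes:
  [2:8] "deeeed" (len 6) => palindrome
  [3:7] "eeee" (len 4) => palindrome
  [0:3] "dad" (len 3) => palindrome
  [3:6] "eee" (len 3) => palindrome
  [4:7] "eee" (len 3) => palindrome
  [3:5] "ee" (len 2) => palindrome
Longest palindromic substring: "deeeed" with length 6

6


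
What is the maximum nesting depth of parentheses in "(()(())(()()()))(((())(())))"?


Input: "(()(())(()()()))(((())(())))"
Tracking depth:
  Position 0 '(': depth becomes 1
  Position 1 '(': depth becomes 2
  Position 2 ')': depth becomes 1
  Position 3 '(': depth becomes 2
  Position 4 '(': depth becomes 3
  Position 5 ')': depth becomes 2
  Position 6 ')': depth becomes 1
  Position 7 '(': depth becomes 2
  Position 8 '(': depth becomes 3
  Position 9 ')': depth becomes 2
  Position 10 '(': depth becomes 3
  Position 11 ')': depth becomes 2
  Position 12 '(': depth becomes 3
  Position 13 ')': depth becomes 2
  Position 14 ')': depth becomes 1
  Position 15 ')': depth becomes 0
  Position 16 '(': depth becomes 1
  Position 17 '(': depth becomes 2
  Position 18 '(': depth becomes 3
  Position 19 '(': depth becomes 4
  Position 20 ')': depth becomes 3
  Position 21 ')': depth becomes 2
  Position 22 '(': depth becomes 3
  Position 23 '(': depth becomes 4
  Position 24 ')': depth becomes 3
  Position 25 ')': depth becomes 2
  Position 26 ')': depth becomes 1
  Position 27 ')': depth becomes 0
Maximum depth reached: 4

4


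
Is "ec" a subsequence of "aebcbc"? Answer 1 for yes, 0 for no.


Check if "ec" is a subsequence of "aebcbc"
Greedy scan:
  Position 0 ('a'): no match needed
  Position 1 ('e'): matches sub[0] = 'e'
  Position 2 ('b'): no match needed
  Position 3 ('c'): matches sub[1] = 'c'
  Position 4 ('b'): no match needed
  Position 5 ('c'): no match needed
All 2 characters matched => is a subsequence

1


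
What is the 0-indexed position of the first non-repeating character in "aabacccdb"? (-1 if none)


Input: aabacccdb
Character frequencies:
  'a': 3
  'b': 2
  'c': 3
  'd': 1
Scanning left to right for freq == 1:
  Position 0 ('a'): freq=3, skip
  Position 1 ('a'): freq=3, skip
  Position 2 ('b'): freq=2, skip
  Position 3 ('a'): freq=3, skip
  Position 4 ('c'): freq=3, skip
  Position 5 ('c'): freq=3, skip
  Position 6 ('c'): freq=3, skip
  Position 7 ('d'): unique! => answer = 7

7


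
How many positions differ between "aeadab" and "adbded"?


Comparing "aeadab" and "adbded" position by position:
  Position 0: 'a' vs 'a' => same
  Position 1: 'e' vs 'd' => DIFFER
  Position 2: 'a' vs 'b' => DIFFER
  Position 3: 'd' vs 'd' => same
  Position 4: 'a' vs 'e' => DIFFER
  Position 5: 'b' vs 'd' => DIFFER
Positions that differ: 4

4


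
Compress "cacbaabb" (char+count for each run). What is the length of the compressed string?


Input: cacbaabb
Runs:
  'c' x 1 => "c1"
  'a' x 1 => "a1"
  'c' x 1 => "c1"
  'b' x 1 => "b1"
  'a' x 2 => "a2"
  'b' x 2 => "b2"
Compressed: "c1a1c1b1a2b2"
Compressed length: 12

12


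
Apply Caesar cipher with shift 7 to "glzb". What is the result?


Caesar cipher: shift "glzb" by 7
  'g' (pos 6) + 7 = pos 13 = 'n'
  'l' (pos 11) + 7 = pos 18 = 's'
  'z' (pos 25) + 7 = pos 6 = 'g'
  'b' (pos 1) + 7 = pos 8 = 'i'
Result: nsgi

nsgi


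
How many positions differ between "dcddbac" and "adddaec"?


Comparing "dcddbac" and "adddaec" position by position:
  Position 0: 'd' vs 'a' => DIFFER
  Position 1: 'c' vs 'd' => DIFFER
  Position 2: 'd' vs 'd' => same
  Position 3: 'd' vs 'd' => same
  Position 4: 'b' vs 'a' => DIFFER
  Position 5: 'a' vs 'e' => DIFFER
  Position 6: 'c' vs 'c' => same
Positions that differ: 4

4


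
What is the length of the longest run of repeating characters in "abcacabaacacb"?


Input: "abcacabaacacb"
Scanning for longest run:
  Position 1 ('b'): new char, reset run to 1
  Position 2 ('c'): new char, reset run to 1
  Position 3 ('a'): new char, reset run to 1
  Position 4 ('c'): new char, reset run to 1
  Position 5 ('a'): new char, reset run to 1
  Position 6 ('b'): new char, reset run to 1
  Position 7 ('a'): new char, reset run to 1
  Position 8 ('a'): continues run of 'a', length=2
  Position 9 ('c'): new char, reset run to 1
  Position 10 ('a'): new char, reset run to 1
  Position 11 ('c'): new char, reset run to 1
  Position 12 ('b'): new char, reset run to 1
Longest run: 'a' with length 2

2


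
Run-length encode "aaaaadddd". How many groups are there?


Input: aaaaadddd
Scanning for consecutive runs:
  Group 1: 'a' x 5 (positions 0-4)
  Group 2: 'd' x 4 (positions 5-8)
Total groups: 2

2


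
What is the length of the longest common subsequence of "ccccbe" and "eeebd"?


LCS of "ccccbe" and "eeebd"
DP table:
           e    e    e    b    d
      0    0    0    0    0    0
  c   0    0    0    0    0    0
  c   0    0    0    0    0    0
  c   0    0    0    0    0    0
  c   0    0    0    0    0    0
  b   0    0    0    0    1    1
  e   0    1    1    1    1    1
LCS length = dp[6][5] = 1

1


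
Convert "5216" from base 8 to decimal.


Input: "5216" in base 8
Positional expansion:
  Digit '5' (value 5) x 8^3 = 2560
  Digit '2' (value 2) x 8^2 = 128
  Digit '1' (value 1) x 8^1 = 8
  Digit '6' (value 6) x 8^0 = 6
Sum = 2702

2702


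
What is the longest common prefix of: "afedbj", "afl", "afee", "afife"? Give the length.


Words: afedbj, afl, afee, afife
  Position 0: all 'a' => match
  Position 1: all 'f' => match
  Position 2: ('e', 'l', 'e', 'i') => mismatch, stop
LCP = "af" (length 2)

2


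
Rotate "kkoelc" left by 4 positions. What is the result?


Input: "kkoelc", rotate left by 4
First 4 characters: "kkoe"
Remaining characters: "lc"
Concatenate remaining + first: "lc" + "kkoe" = "lckkoe"

lckkoe


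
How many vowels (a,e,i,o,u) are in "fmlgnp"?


Input: fmlgnp
Checking each character:
  'f' at position 0: consonant
  'm' at position 1: consonant
  'l' at position 2: consonant
  'g' at position 3: consonant
  'n' at position 4: consonant
  'p' at position 5: consonant
Total vowels: 0

0


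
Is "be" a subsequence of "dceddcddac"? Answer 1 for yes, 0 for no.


Check if "be" is a subsequence of "dceddcddac"
Greedy scan:
  Position 0 ('d'): no match needed
  Position 1 ('c'): no match needed
  Position 2 ('e'): no match needed
  Position 3 ('d'): no match needed
  Position 4 ('d'): no match needed
  Position 5 ('c'): no match needed
  Position 6 ('d'): no match needed
  Position 7 ('d'): no match needed
  Position 8 ('a'): no match needed
  Position 9 ('c'): no match needed
Only matched 0/2 characters => not a subsequence

0


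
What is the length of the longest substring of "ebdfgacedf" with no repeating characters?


Input: "ebdfgacedf"
Sliding window (track last position of each char):
  Position 0 ('e'): window [0,0] length 1 -- new best
  Position 1 ('b'): window [0,1] length 2 -- new best
  Position 2 ('d'): window [0,2] length 3 -- new best
  Position 3 ('f'): window [0,3] length 4 -- new best
  Position 4 ('g'): window [0,4] length 5 -- new best
  Position 5 ('a'): window [0,5] length 6 -- new best
  Position 6 ('c'): window [0,6] length 7 -- new best
  Position 7 ('e'): repeat (last at 0), move window start to 1
  Position 7 ('e'): window [1,7] length 7
  Position 8 ('d'): repeat (last at 2), move window start to 3
  Position 8 ('d'): window [3,8] length 6
  Position 9 ('f'): repeat (last at 3), move window start to 4
  Position 9 ('f'): window [4,9] length 6
Longest substring with no repeats: "ebdfgac" with length 7

7


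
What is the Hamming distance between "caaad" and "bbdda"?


Comparing "caaad" and "bbdda" position by position:
  Position 0: 'c' vs 'b' => differ
  Position 1: 'a' vs 'b' => differ
  Position 2: 'a' vs 'd' => differ
  Position 3: 'a' vs 'd' => differ
  Position 4: 'd' vs 'a' => differ
Total differences (Hamming distance): 5

5


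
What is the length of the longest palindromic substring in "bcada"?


Input: "bcada"
Checking substrings for palindromes:
  [2:5] "ada" (len 3) => palindrome
Longest palindromic substring: "ada" with length 3

3


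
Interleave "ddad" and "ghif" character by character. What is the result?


Interleaving "ddad" and "ghif":
  Position 0: 'd' from first, 'g' from second => "dg"
  Position 1: 'd' from first, 'h' from second => "dh"
  Position 2: 'a' from first, 'i' from second => "ai"
  Position 3: 'd' from first, 'f' from second => "df"
Result: dgdhaidf

dgdhaidf


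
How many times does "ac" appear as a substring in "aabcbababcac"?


Searching for "ac" in "aabcbababcac"
Scanning each position:
  Position 0: "aa" => no
  Position 1: "ab" => no
  Position 2: "bc" => no
  Position 3: "cb" => no
  Position 4: "ba" => no
  Position 5: "ab" => no
  Position 6: "ba" => no
  Position 7: "ab" => no
  Position 8: "bc" => no
  Position 9: "ca" => no
  Position 10: "ac" => MATCH
Total occurrences: 1

1


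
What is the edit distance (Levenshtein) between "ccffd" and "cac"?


Computing edit distance: "ccffd" -> "cac"
DP table:
           c    a    c
      0    1    2    3
  c   1    0    1    2
  c   2    1    1    1
  f   3    2    2    2
  f   4    3    3    3
  d   5    4    4    4
Edit distance = dp[5][3] = 4

4


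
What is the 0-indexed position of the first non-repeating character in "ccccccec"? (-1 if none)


Input: ccccccec
Character frequencies:
  'c': 7
  'e': 1
Scanning left to right for freq == 1:
  Position 0 ('c'): freq=7, skip
  Position 1 ('c'): freq=7, skip
  Position 2 ('c'): freq=7, skip
  Position 3 ('c'): freq=7, skip
  Position 4 ('c'): freq=7, skip
  Position 5 ('c'): freq=7, skip
  Position 6 ('e'): unique! => answer = 6

6


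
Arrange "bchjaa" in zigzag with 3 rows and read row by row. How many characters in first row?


Zigzag "bchjaa" into 3 rows:
Placing characters:
  'b' => row 0
  'c' => row 1
  'h' => row 2
  'j' => row 1
  'a' => row 0
  'a' => row 1
Rows:
  Row 0: "ba"
  Row 1: "cja"
  Row 2: "h"
First row length: 2

2


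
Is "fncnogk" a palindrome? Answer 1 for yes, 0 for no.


Input: fncnogk
Reversed: kgoncnf
  Compare pos 0 ('f') with pos 6 ('k'): MISMATCH
  Compare pos 1 ('n') with pos 5 ('g'): MISMATCH
  Compare pos 2 ('c') with pos 4 ('o'): MISMATCH
Result: not a palindrome

0


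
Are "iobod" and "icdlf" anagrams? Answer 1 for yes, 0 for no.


Strings: "iobod", "icdlf"
Sorted first:  bdioo
Sorted second: cdfil
Differ at position 0: 'b' vs 'c' => not anagrams

0


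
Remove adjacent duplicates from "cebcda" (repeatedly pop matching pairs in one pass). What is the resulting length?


Input: cebcda
Stack-based adjacent duplicate removal:
  Read 'c': push. Stack: c
  Read 'e': push. Stack: ce
  Read 'b': push. Stack: ceb
  Read 'c': push. Stack: cebc
  Read 'd': push. Stack: cebcd
  Read 'a': push. Stack: cebcda
Final stack: "cebcda" (length 6)

6


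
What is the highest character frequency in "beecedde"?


Input: beecedde
Character counts:
  'b': 1
  'c': 1
  'd': 2
  'e': 4
Maximum frequency: 4

4


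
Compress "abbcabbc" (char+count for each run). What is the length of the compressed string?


Input: abbcabbc
Runs:
  'a' x 1 => "a1"
  'b' x 2 => "b2"
  'c' x 1 => "c1"
  'a' x 1 => "a1"
  'b' x 2 => "b2"
  'c' x 1 => "c1"
Compressed: "a1b2c1a1b2c1"
Compressed length: 12

12


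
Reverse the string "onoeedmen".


Input: onoeedmen
Reading characters right to left:
  Position 8: 'n'
  Position 7: 'e'
  Position 6: 'm'
  Position 5: 'd'
  Position 4: 'e'
  Position 3: 'e'
  Position 2: 'o'
  Position 1: 'n'
  Position 0: 'o'
Reversed: nemdeeono

nemdeeono


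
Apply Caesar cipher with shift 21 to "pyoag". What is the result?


Caesar cipher: shift "pyoag" by 21
  'p' (pos 15) + 21 = pos 10 = 'k'
  'y' (pos 24) + 21 = pos 19 = 't'
  'o' (pos 14) + 21 = pos 9 = 'j'
  'a' (pos 0) + 21 = pos 21 = 'v'
  'g' (pos 6) + 21 = pos 1 = 'b'
Result: ktjvb

ktjvb


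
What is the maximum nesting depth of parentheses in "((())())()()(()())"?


Input: "((())())()()(()())"
Tracking depth:
  Position 0 '(': depth becomes 1
  Position 1 '(': depth becomes 2
  Position 2 '(': depth becomes 3
  Position 3 ')': depth becomes 2
  Position 4 ')': depth becomes 1
  Position 5 '(': depth becomes 2
  Position 6 ')': depth becomes 1
  Position 7 ')': depth becomes 0
  Position 8 '(': depth becomes 1
  Position 9 ')': depth becomes 0
  Position 10 '(': depth becomes 1
  Position 11 ')': depth becomes 0
  Position 12 '(': depth becomes 1
  Position 13 '(': depth becomes 2
  Position 14 ')': depth becomes 1
  Position 15 '(': depth becomes 2
  Position 16 ')': depth becomes 1
  Position 17 ')': depth becomes 0
Maximum depth reached: 3

3


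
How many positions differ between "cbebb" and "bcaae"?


Comparing "cbebb" and "bcaae" position by position:
  Position 0: 'c' vs 'b' => DIFFER
  Position 1: 'b' vs 'c' => DIFFER
  Position 2: 'e' vs 'a' => DIFFER
  Position 3: 'b' vs 'a' => DIFFER
  Position 4: 'b' vs 'e' => DIFFER
Positions that differ: 5

5


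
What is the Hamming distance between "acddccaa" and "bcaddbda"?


Comparing "acddccaa" and "bcaddbda" position by position:
  Position 0: 'a' vs 'b' => differ
  Position 1: 'c' vs 'c' => same
  Position 2: 'd' vs 'a' => differ
  Position 3: 'd' vs 'd' => same
  Position 4: 'c' vs 'd' => differ
  Position 5: 'c' vs 'b' => differ
  Position 6: 'a' vs 'd' => differ
  Position 7: 'a' vs 'a' => same
Total differences (Hamming distance): 5

5


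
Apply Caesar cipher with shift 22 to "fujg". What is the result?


Caesar cipher: shift "fujg" by 22
  'f' (pos 5) + 22 = pos 1 = 'b'
  'u' (pos 20) + 22 = pos 16 = 'q'
  'j' (pos 9) + 22 = pos 5 = 'f'
  'g' (pos 6) + 22 = pos 2 = 'c'
Result: bqfc

bqfc


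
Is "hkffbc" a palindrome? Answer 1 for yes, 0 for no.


Input: hkffbc
Reversed: cbffkh
  Compare pos 0 ('h') with pos 5 ('c'): MISMATCH
  Compare pos 1 ('k') with pos 4 ('b'): MISMATCH
  Compare pos 2 ('f') with pos 3 ('f'): match
Result: not a palindrome

0


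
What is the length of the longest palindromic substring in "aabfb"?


Input: "aabfb"
Checking substrings for palindromes:
  [2:5] "bfb" (len 3) => palindrome
  [0:2] "aa" (len 2) => palindrome
Longest palindromic substring: "bfb" with length 3

3


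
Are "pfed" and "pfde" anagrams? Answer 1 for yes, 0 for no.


Strings: "pfed", "pfde"
Sorted first:  defp
Sorted second: defp
Sorted forms match => anagrams

1


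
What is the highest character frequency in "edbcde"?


Input: edbcde
Character counts:
  'b': 1
  'c': 1
  'd': 2
  'e': 2
Maximum frequency: 2

2


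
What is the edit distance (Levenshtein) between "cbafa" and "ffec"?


Computing edit distance: "cbafa" -> "ffec"
DP table:
           f    f    e    c
      0    1    2    3    4
  c   1    1    2    3    3
  b   2    2    2    3    4
  a   3    3    3    3    4
  f   4    3    3    4    4
  a   5    4    4    4    5
Edit distance = dp[5][4] = 5

5


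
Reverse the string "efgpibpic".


Input: efgpibpic
Reading characters right to left:
  Position 8: 'c'
  Position 7: 'i'
  Position 6: 'p'
  Position 5: 'b'
  Position 4: 'i'
  Position 3: 'p'
  Position 2: 'g'
  Position 1: 'f'
  Position 0: 'e'
Reversed: cipbipgfe

cipbipgfe


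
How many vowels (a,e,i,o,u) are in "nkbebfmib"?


Input: nkbebfmib
Checking each character:
  'n' at position 0: consonant
  'k' at position 1: consonant
  'b' at position 2: consonant
  'e' at position 3: vowel (running total: 1)
  'b' at position 4: consonant
  'f' at position 5: consonant
  'm' at position 6: consonant
  'i' at position 7: vowel (running total: 2)
  'b' at position 8: consonant
Total vowels: 2

2


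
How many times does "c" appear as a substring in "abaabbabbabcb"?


Searching for "c" in "abaabbabbabcb"
Scanning each position:
  Position 0: "a" => no
  Position 1: "b" => no
  Position 2: "a" => no
  Position 3: "a" => no
  Position 4: "b" => no
  Position 5: "b" => no
  Position 6: "a" => no
  Position 7: "b" => no
  Position 8: "b" => no
  Position 9: "a" => no
  Position 10: "b" => no
  Position 11: "c" => MATCH
  Position 12: "b" => no
Total occurrences: 1

1


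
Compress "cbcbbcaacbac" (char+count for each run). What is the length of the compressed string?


Input: cbcbbcaacbac
Runs:
  'c' x 1 => "c1"
  'b' x 1 => "b1"
  'c' x 1 => "c1"
  'b' x 2 => "b2"
  'c' x 1 => "c1"
  'a' x 2 => "a2"
  'c' x 1 => "c1"
  'b' x 1 => "b1"
  'a' x 1 => "a1"
  'c' x 1 => "c1"
Compressed: "c1b1c1b2c1a2c1b1a1c1"
Compressed length: 20

20
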